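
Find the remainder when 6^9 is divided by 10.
6

Use repeated squaring. Binary(9) = 1001. Walk through the bits of the exponent 9 left-to-right: at each bit after the leading one, square the running value, then multiply by 6 if the bit is 1 (always reducing mod 10):
  bit 1 = 1 (leading): start with 6.
  bit 2 = 0: square 6^2 = 36 ≡ 6 (mod 10).
  bit 3 = 0: square 6^2 = 36 ≡ 6 (mod 10).
  bit 4 = 1: square 6^2 = 36 ≡ 6; bit is 1, so multiply 6·6 = 36 ≡ 6 (mod 10).
Final value: 6^9 ≡ 6 (mod 10).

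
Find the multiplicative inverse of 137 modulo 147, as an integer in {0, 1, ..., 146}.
Apply the extended Euclidean algorithm to (147, 137), tracking rows (r, s, t) with s·147 + t·137 = r. Each division r_prev = q·r_cur + r_new produces the new row as (previous row) − q·(current row):
  row A: (147, 1, 0)   [1·147 + 0·137 = 147]
  row B: (137, 0, 1)   [0·147 + 1·137 = 137]
  147 = 1·137 + 10   → row C = row A − 1·row B = (10, 1, −1)   [check: 1·147 − 1·137 = 10]
  137 = 13·10 + 7   → row D = row B − 13·row C = (7, −13, 14)   [check: −13·147 + 14·137 = 7]
  10 = 1·7 + 3   → row E = row C − 1·row D = (3, 14, −15)   [check: 14·147 − 15·137 = 3]
  7 = 2·3 + 1   → row F = row D − 2·row E = (1, −41, 44)   [check: −41·147 + 44·137 = 1]
  3 = 3·1 + 0   → remainder 0, stop. gcd = 1 (last nonzero row F).
The gcd is 1, so 137 is invertible mod 147. The last nonzero row gives −41·147 + 44·137 = 1, so t = 44. So 137^(−1) ≡ 44 (mod 147). Verify: 137 · 44 = 6028 ≡ 1 (mod 147). ✓

Final answer: 137^(−1) ≡ 44 (mod 147)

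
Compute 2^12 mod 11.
4

Use repeated squaring. Binary(12) = 1100. Walk through the bits of the exponent 12 left-to-right: at each bit after the leading one, square the running value, then multiply by 2 if the bit is 1 (always reducing mod 11):
  bit 1 = 1 (leading): start with 2.
  bit 2 = 1: square 2^2 = 4; bit is 1, so multiply 4·2 = 8 (mod 11).
  bit 3 = 0: square 8^2 = 64 ≡ 9 (mod 11).
  bit 4 = 0: square 9^2 = 81 ≡ 4 (mod 11).
Final value: 2^12 ≡ 4 (mod 11).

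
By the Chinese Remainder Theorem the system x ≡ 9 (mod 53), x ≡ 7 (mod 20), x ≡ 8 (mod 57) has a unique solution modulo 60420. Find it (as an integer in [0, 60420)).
The moduli 53, 20, 57 are pairwise coprime, so by the CRT there is a unique solution mod 53·20·57 = 60420.
Solve by successive substitution. Start with x ≡ 9 (mod 53).
  Combine with x ≡ 7 (mod 20): write x = 9 + 53·t and require 9 + 53·t ≡ 7 (mod 20), i.e. 53·t ≡ 7 − 9 ≡ 18 (mod 20). Since 53^(−1) ≡ 17 (mod 20) (53 ≡ 13 (mod 20)), t ≡ 17·18 ≡ 6 (mod 20). So x ≡ 9 + 53·6 = 327 (mod 1060).
  Combine with x ≡ 8 (mod 57): write x = 327 + 1060·t and require 327 + 1060·t ≡ 8 (mod 57), i.e. 1060·t ≡ 8 − 327 ≡ 23 (mod 57). Since 1060^(−1) ≡ 52 (mod 57) (1060 ≡ 34 (mod 57)), t ≡ 52·23 ≡ 56 (mod 57). So x ≡ 327 + 1060·56 = 59687 (mod 60420).
Unique solution in [0, 60420): x = 59687.

Final answer: x ≡ 59687 (mod 60420); the representative in [0, 60420) is 59687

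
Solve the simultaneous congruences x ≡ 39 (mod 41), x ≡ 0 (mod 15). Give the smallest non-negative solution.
The moduli 41, 15 are pairwise coprime, so by the CRT there is a unique solution mod 41·15 = 615.
Solve by successive substitution. Start with x ≡ 39 (mod 41).
  Combine with x ≡ 0 (mod 15): write x = 39 + 41·t and require 39 + 41·t ≡ 0 (mod 15), i.e. 41·t ≡ 0 − 39 ≡ 6 (mod 15). Since 41^(−1) ≡ 11 (mod 15) (41 ≡ 11 (mod 15)), t ≡ 11·6 ≡ 6 (mod 15). So x ≡ 39 + 41·6 = 285 (mod 615).
Unique solution in [0, 615): x = 285.

Final answer: x ≡ 285 (mod 615); the representative in [0, 615) is 285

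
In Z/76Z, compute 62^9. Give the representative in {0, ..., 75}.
20

Use repeated squaring. Binary(9) = 1001. Walk through the bits of the exponent 9 left-to-right: at each bit after the leading one, square the running value, then multiply by 62 if the bit is 1 (always reducing mod 76):
  bit 1 = 1 (leading): start with 62.
  bit 2 = 0: square 62^2 = 3844 ≡ 44 (mod 76).
  bit 3 = 0: square 44^2 = 1936 ≡ 36 (mod 76).
  bit 4 = 1: square 36^2 = 1296 ≡ 4; bit is 1, so multiply 4·62 = 248 ≡ 20 (mod 76).
Final value: 62^9 ≡ 20 (mod 76).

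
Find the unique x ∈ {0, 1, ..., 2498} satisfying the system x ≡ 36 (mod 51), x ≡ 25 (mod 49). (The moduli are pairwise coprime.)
The moduli 51, 49 are pairwise coprime, so by the CRT there is a unique solution mod 51·49 = 2499.
Solve by successive substitution. Start with x ≡ 36 (mod 51).
  Combine with x ≡ 25 (mod 49): write x = 36 + 51·t and require 36 + 51·t ≡ 25 (mod 49), i.e. 51·t ≡ 25 − 36 ≡ 38 (mod 49). Since 51^(−1) ≡ 25 (mod 49) (51 ≡ 2 (mod 49)), t ≡ 25·38 ≡ 19 (mod 49). So x ≡ 36 + 51·19 = 1005 (mod 2499).
Unique solution in [0, 2499): x = 1005.

Final answer: x ≡ 1005 (mod 2499); the representative in [0, 2499) is 1005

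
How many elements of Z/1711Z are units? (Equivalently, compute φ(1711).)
An element a ∈ Z/1711Z is a unit iff gcd(a, 1711) = 1, so the number of units is φ(1711). φ is multiplicative, with φ(p^e) = p^e − p^(e−1). Factorise 1711 = 29 · 59. Then
  φ(1711) = (29 − 1) · (59 − 1) = 28 · 58 = 1624.

Final answer: Z/1711Z has φ(1711) = 1624 units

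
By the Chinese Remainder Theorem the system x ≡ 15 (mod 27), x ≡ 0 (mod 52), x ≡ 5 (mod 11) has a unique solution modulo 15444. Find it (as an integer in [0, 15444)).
The moduli 27, 52, 11 are pairwise coprime, so by the CRT there is a unique solution mod 27·52·11 = 15444.
Solve by successive substitution. Start with x ≡ 15 (mod 27).
  Combine with x ≡ 0 (mod 52): write x = 15 + 27·t and require 15 + 27·t ≡ 0 (mod 52), i.e. 27·t ≡ 0 − 15 ≡ 37 (mod 52). Since 27^(−1) ≡ 27 (mod 52), t ≡ 27·37 ≡ 11 (mod 52). So x ≡ 15 + 27·11 = 312 (mod 1404).
  Combine with x ≡ 5 (mod 11): write x = 312 + 1404·t and require 312 + 1404·t ≡ 5 (mod 11), i.e. 1404·t ≡ 5 − 312 ≡ 1 (mod 11). Since 1404^(−1) ≡ 8 (mod 11) (1404 ≡ 7 (mod 11)), t ≡ 8·1 ≡ 8 (mod 11). So x ≡ 312 + 1404·8 = 11544 (mod 15444).
Unique solution in [0, 15444): x = 11544.

Final answer: x ≡ 11544 (mod 15444); the representative in [0, 15444) is 11544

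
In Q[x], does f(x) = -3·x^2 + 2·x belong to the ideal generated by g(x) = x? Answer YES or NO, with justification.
YES

In Q[x] the ideal (g) consists of all multiples of g, so f ∈ (g) iff g | f, i.e. iff the remainder of f on division by g is 0. Divide f by g (g is monic, so eliminate the leading term of the running remainder at each step):
  leading term -3·x^2: subtract (-3·x)·g(x) = -3·x^2, leaving 2·x
  leading term 2·x: subtract (2)·g(x) = 2·x, leaving 0
The remainder is 0, so f(x) = g(x) · h(x) with h(x) = 2 - 3·x. Hence g | f, i.e. f ∈ (g).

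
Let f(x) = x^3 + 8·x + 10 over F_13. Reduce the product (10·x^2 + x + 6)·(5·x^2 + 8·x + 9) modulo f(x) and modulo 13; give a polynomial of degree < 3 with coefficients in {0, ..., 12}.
Multiply as integer polynomials: a · b = 50·x^4 + 85·x^3 + 128·x^2 + 57·x + 54. Reducing coefficients mod 13: a · b ≡ 11·x^4 + 7·x^3 + 11·x^2 + 5·x + 2. Now divide by f(x) = x^3 + 8·x + 10 in F_13[x], eliminating the leading term at each step:
  leading term 11·x^4: subtract (11·x)·f(x) = 11·x^4 + 10·x^2 + 6·x, leaving 7·x^3 + x^2 + 12·x + 2 (coefficients mod 13)
  leading term 7·x^3: subtract (7)·f(x) = 7·x^3 + 4·x + 5, leaving x^2 + 8·x + 10 (coefficients mod 13)
The degree is now < 3, so this is the remainder. Hence a · b ≡ x^2 + 8·x + 10 in F_13[x]/(f).

Final answer: a · b ≡ x^2 + 8·x + 10 (mod f(x))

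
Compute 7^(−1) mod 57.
Apply the extended Euclidean algorithm to (57, 7), tracking rows (r, s, t) with s·57 + t·7 = r. Each division r_prev = q·r_cur + r_new produces the new row as (previous row) − q·(current row):
  row A: (57, 1, 0)   [1·57 + 0·7 = 57]
  row B: (7, 0, 1)   [0·57 + 1·7 = 7]
  57 = 8·7 + 1   → row C = row A − 8·row B = (1, 1, −8)   [check: 1·57 − 8·7 = 1]
  7 = 7·1 + 0   → remainder 0, stop. gcd = 1 (last nonzero row C).
The gcd is 1, so 7 is invertible mod 57. The last nonzero row gives 1·57 − 8·7 = 1, so t = −8. So 7^(−1) ≡ −8 ≡ 49 (mod 57). Verify: 7 · 49 = 343 ≡ 1 (mod 57). ✓

Final answer: 7^(−1) ≡ 49 (mod 57)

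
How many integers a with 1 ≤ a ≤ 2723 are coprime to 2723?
2328

The number of a ∈ {1, ..., 2723} with gcd(a, 2723) = 1 is by definition Euler's totient φ(2723). φ is multiplicative, with φ(p^e) = p^e − p^(e−1). Factorise 2723 = 7 · 389. Then
  φ(2723) = (7 − 1) · (389 − 1) = 6 · 388 = 2328.
So there are 2328 such integers.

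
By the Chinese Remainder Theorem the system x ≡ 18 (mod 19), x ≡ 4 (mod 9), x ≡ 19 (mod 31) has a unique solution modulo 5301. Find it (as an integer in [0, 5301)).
x ≡ 949 (mod 5301); the representative in [0, 5301) is 949

The moduli 19, 9, 31 are pairwise coprime, so by the CRT there is a unique solution mod 19·9·31 = 5301.
Solve by successive substitution. Start with x ≡ 18 (mod 19).
  Combine with x ≡ 4 (mod 9): write x = 18 + 19·t and require 18 + 19·t ≡ 4 (mod 9), i.e. 19·t ≡ 4 − 18 ≡ 4 (mod 9). Since 19^(−1) ≡ 1 (mod 9) (19 ≡ 1 (mod 9)), t ≡ 1·4 ≡ 4 (mod 9). So x ≡ 18 + 19·4 = 94 (mod 171).
  Combine with x ≡ 19 (mod 31): write x = 94 + 171·t and require 94 + 171·t ≡ 19 (mod 31), i.e. 171·t ≡ 19 − 94 ≡ 18 (mod 31). Since 171^(−1) ≡ 2 (mod 31) (171 ≡ 16 (mod 31)), t ≡ 2·18 ≡ 5 (mod 31). So x ≡ 94 + 171·5 = 949 (mod 5301).
Unique solution in [0, 5301): x = 949.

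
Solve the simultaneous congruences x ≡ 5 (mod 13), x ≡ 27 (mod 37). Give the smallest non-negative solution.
x ≡ 434 (mod 481); the representative in [0, 481) is 434

The moduli 13, 37 are pairwise coprime, so by the CRT there is a unique solution mod 13·37 = 481.
Solve by successive substitution. Start with x ≡ 5 (mod 13).
  Combine with x ≡ 27 (mod 37): write x = 5 + 13·t and require 5 + 13·t ≡ 27 (mod 37), i.e. 13·t ≡ 27 − 5 ≡ 22 (mod 37). Since 13^(−1) ≡ 20 (mod 37), t ≡ 20·22 ≡ 33 (mod 37). So x ≡ 5 + 13·33 = 434 (mod 481).
Unique solution in [0, 481): x = 434.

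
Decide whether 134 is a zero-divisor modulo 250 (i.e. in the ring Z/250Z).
gcd(134, 250) = 2 > 1, so 134 is not a unit in Z/250Z. In Z/nZ every nonzero non-unit is a zero-divisor: explicitly, take b = 250/gcd = 125 ≠ 0 (mod 250); then 134·125 = 16750 = 67·250, i.e. 134·125 ≡ 0 (mod 250). So 134 is a zero-divisor.

Final answer: YES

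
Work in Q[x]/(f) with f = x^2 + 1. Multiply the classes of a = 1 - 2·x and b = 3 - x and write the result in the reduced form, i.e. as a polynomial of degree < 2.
First multiply in Q[x] without reducing: a · b = 2·x^2 - 7·x + 3. Now divide by f(x) = x^2 + 1, eliminating the leading term at each step:
  leading term 2·x^2: subtract (2)·f(x) = 2·x^2 + 2, leaving 1 - 7·x
The degree is now < 2, so this is the remainder. Hence a · b ≡ 1 - 7·x in Q[x]/(f).

Final answer: a · b ≡ 1 - 7·x (mod f(x))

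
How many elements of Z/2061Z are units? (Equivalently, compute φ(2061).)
An element a ∈ Z/2061Z is a unit iff gcd(a, 2061) = 1, so the number of units is φ(2061). φ is multiplicative, with φ(p^e) = p^e − p^(e−1). Factorise 2061 = 3^2 · 229. Then
  φ(2061) = (3^2 − 3^1) · (229 − 1) = 6 · 228 = 1368.

Final answer: Z/2061Z has φ(2061) = 1368 units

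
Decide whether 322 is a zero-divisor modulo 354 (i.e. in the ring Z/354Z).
gcd(322, 354) = 2 > 1, so 322 is not a unit in Z/354Z. In Z/nZ every nonzero non-unit is a zero-divisor: explicitly, take b = 354/gcd = 177 ≠ 0 (mod 354); then 322·177 = 56994 = 161·354, i.e. 322·177 ≡ 0 (mod 354). So 322 is a zero-divisor.

Final answer: YES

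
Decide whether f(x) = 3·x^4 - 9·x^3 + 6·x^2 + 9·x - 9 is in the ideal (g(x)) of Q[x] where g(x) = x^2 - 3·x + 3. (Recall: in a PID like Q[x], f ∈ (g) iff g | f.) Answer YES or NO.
In Q[x] the ideal (g) consists of all multiples of g, so f ∈ (g) iff g | f, i.e. iff the remainder of f on division by g is 0. Divide f by g (g is monic, so eliminate the leading term of the running remainder at each step):
  leading term 3·x^4: subtract (3·x^2)·g(x) = 3·x^4 - 9·x^3 + 9·x^2, leaving -3·x^2 + 9·x - 9
  leading term -3·x^2: subtract (-3)·g(x) = -3·x^2 + 9·x - 9, leaving 0
The remainder is 0, so f(x) = g(x) · h(x) with h(x) = 3·x^2 - 3. Hence g | f, i.e. f ∈ (g).

Final answer: YES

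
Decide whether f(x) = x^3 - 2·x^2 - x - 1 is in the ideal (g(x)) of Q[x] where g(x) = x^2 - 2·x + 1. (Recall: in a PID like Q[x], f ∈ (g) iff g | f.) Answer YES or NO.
NO

In Q[x] the ideal (g) consists of all multiples of g, so f ∈ (g) iff g | f, i.e. iff the remainder of f on division by g is 0. Divide f by g (g is monic, so eliminate the leading term of the running remainder at each step):
  leading term x^3: subtract (x)·g(x) = x^3 - 2·x^2 + x, leaving -2·x - 1
The remainder r(x) = -2·x - 1 ≠ 0 (and deg r < deg g), so g ∤ f, i.e. f ∉ (g).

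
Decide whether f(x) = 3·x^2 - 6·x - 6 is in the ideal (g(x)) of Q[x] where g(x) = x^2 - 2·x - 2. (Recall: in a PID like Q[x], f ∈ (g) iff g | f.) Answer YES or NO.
YES

In Q[x] the ideal (g) consists of all multiples of g, so f ∈ (g) iff g | f, i.e. iff the remainder of f on division by g is 0. Divide f by g (g is monic, so eliminate the leading term of the running remainder at each step):
  leading term 3·x^2: subtract (3)·g(x) = 3·x^2 - 6·x - 6, leaving 0
The remainder is 0, so f(x) = g(x) · h(x) with h(x) = 3. Hence g | f, i.e. f ∈ (g).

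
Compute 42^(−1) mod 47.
42^(−1) ≡ 28 (mod 47)

Apply the extended Euclidean algorithm to (47, 42), tracking rows (r, s, t) with s·47 + t·42 = r. Each division r_prev = q·r_cur + r_new produces the new row as (previous row) − q·(current row):
  row A: (47, 1, 0)   [1·47 + 0·42 = 47]
  row B: (42, 0, 1)   [0·47 + 1·42 = 42]
  47 = 1·42 + 5   → row C = row A − 1·row B = (5, 1, −1)   [check: 1·47 − 1·42 = 5]
  42 = 8·5 + 2   → row D = row B − 8·row C = (2, −8, 9)   [check: −8·47 + 9·42 = 2]
  5 = 2·2 + 1   → row E = row C − 2·row D = (1, 17, −19)   [check: 17·47 − 19·42 = 1]
  2 = 2·1 + 0   → remainder 0, stop. gcd = 1 (last nonzero row E).
The gcd is 1, so 42 is invertible mod 47. The last nonzero row gives 17·47 − 19·42 = 1, so t = −19. So 42^(−1) ≡ −19 ≡ 28 (mod 47). Verify: 42 · 28 = 1176 ≡ 1 (mod 47). ✓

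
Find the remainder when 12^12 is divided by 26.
Use repeated squaring. Binary(12) = 1100. Walk through the bits of the exponent 12 left-to-right: at each bit after the leading one, square the running value, then multiply by 12 if the bit is 1 (always reducing mod 26):
  bit 1 = 1 (leading): start with 12.
  bit 2 = 1: square 12^2 = 144 ≡ 14; bit is 1, so multiply 14·12 = 168 ≡ 12 (mod 26).
  bit 3 = 0: square 12^2 = 144 ≡ 14 (mod 26).
  bit 4 = 0: square 14^2 = 196 ≡ 14 (mod 26).
Final value: 12^12 ≡ 14 (mod 26).

Final answer: 14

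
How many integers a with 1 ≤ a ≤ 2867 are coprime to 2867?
The number of a ∈ {1, ..., 2867} with gcd(a, 2867) = 1 is by definition Euler's totient φ(2867). φ is multiplicative, with φ(p^e) = p^e − p^(e−1). Factorise 2867 = 47 · 61. Then
  φ(2867) = (47 − 1) · (61 − 1) = 46 · 60 = 2760.
So there are 2760 such integers.

Final answer: 2760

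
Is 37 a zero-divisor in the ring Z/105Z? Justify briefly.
gcd(37, 105) = 1, so 37 is a unit in Z/105Z (it has a multiplicative inverse). A unit cannot be a zero-divisor: if 37·b ≡ 0 then multiplying both sides by 37^(−1) gives b ≡ 0. So 37 is not a zero-divisor.

Final answer: NO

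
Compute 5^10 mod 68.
Use repeated squaring. Binary(10) = 1010. Walk through the bits of the exponent 10 left-to-right: at each bit after the leading one, square the running value, then multiply by 5 if the bit is 1 (always reducing mod 68):
  bit 1 = 1 (leading): start with 5.
  bit 2 = 0: square 5^2 = 25 (mod 68).
  bit 3 = 1: square 25^2 = 625 ≡ 13; bit is 1, so multiply 13·5 = 65 (mod 68).
  bit 4 = 0: square 65^2 = 4225 ≡ 9 (mod 68).
Final value: 5^10 ≡ 9 (mod 68).

Final answer: 9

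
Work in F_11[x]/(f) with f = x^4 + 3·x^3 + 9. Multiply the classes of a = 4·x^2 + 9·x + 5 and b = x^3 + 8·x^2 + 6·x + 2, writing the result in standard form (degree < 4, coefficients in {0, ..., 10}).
Multiply as integer polynomials: a · b = 4·x^5 + 41·x^4 + 101·x^3 + 102·x^2 + 48·x + 10. Reducing coefficients mod 11: a · b ≡ 4·x^5 + 8·x^4 + 2·x^3 + 3·x^2 + 4·x + 10. Now divide by f(x) = x^4 + 3·x^3 + 9 in F_11[x], eliminating the leading term at each step:
  leading term 4·x^5: subtract (4·x)·f(x) = 4·x^5 + x^4 + 3·x, leaving 7·x^4 + 2·x^3 + 3·x^2 + x + 10 (coefficients mod 11)
  leading term 7·x^4: subtract (7)·f(x) = 7·x^4 + 10·x^3 + 8, leaving 3·x^3 + 3·x^2 + x + 2 (coefficients mod 11)
The degree is now < 4, so this is the remainder. Hence a · b ≡ 3·x^3 + 3·x^2 + x + 2 in F_11[x]/(f).

Final answer: a · b ≡ 3·x^3 + 3·x^2 + x + 2 (mod f(x))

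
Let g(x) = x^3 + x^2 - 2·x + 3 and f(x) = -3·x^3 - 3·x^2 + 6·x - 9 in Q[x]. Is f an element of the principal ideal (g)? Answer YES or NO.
YES

In Q[x] the ideal (g) consists of all multiples of g, so f ∈ (g) iff g | f, i.e. iff the remainder of f on division by g is 0. Divide f by g (g is monic, so eliminate the leading term of the running remainder at each step):
  leading term -3·x^3: subtract (-3)·g(x) = -3·x^3 - 3·x^2 + 6·x - 9, leaving 0
The remainder is 0, so f(x) = g(x) · h(x) with h(x) = -3. Hence g | f, i.e. f ∈ (g).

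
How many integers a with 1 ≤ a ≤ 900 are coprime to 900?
240

The number of a ∈ {1, ..., 900} with gcd(a, 900) = 1 is by definition Euler's totient φ(900). φ is multiplicative, with φ(p^e) = p^e − p^(e−1). Factorise 900 = 2^2 · 3^2 · 5^2. Then
  φ(900) = (2^2 − 2^1) · (3^2 − 3^1) · (5^2 − 5^1) = 2 · 6 · 20 = 240.
So there are 240 such integers.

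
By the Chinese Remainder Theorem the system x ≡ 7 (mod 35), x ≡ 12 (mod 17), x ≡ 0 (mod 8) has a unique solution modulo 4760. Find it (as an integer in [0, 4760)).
The moduli 35, 17, 8 are pairwise coprime, so by the CRT there is a unique solution mod 35·17·8 = 4760.
Solve by successive substitution. Start with x ≡ 7 (mod 35).
  Combine with x ≡ 12 (mod 17): write x = 7 + 35·t and require 7 + 35·t ≡ 12 (mod 17), i.e. 35·t ≡ 12 − 7 ≡ 5 (mod 17). Since 35^(−1) ≡ 1 (mod 17) (35 ≡ 1 (mod 17)), t ≡ 1·5 ≡ 5 (mod 17). So x ≡ 7 + 35·5 = 182 (mod 595).
  Combine with x ≡ 0 (mod 8): write x = 182 + 595·t and require 182 + 595·t ≡ 0 (mod 8), i.e. 595·t ≡ 0 − 182 ≡ 2 (mod 8). Since 595^(−1) ≡ 3 (mod 8) (595 ≡ 3 (mod 8)), t ≡ 3·2 ≡ 6 (mod 8). So x ≡ 182 + 595·6 = 3752 (mod 4760).
Unique solution in [0, 4760): x = 3752.

Final answer: x ≡ 3752 (mod 4760); the representative in [0, 4760) is 3752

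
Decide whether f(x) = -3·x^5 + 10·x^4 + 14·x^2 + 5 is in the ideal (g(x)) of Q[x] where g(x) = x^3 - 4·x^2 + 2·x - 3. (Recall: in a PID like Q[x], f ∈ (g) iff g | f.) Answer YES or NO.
In Q[x] the ideal (g) consists of all multiples of g, so f ∈ (g) iff g | f, i.e. iff the remainder of f on division by g is 0. Divide f by g (g is monic, so eliminate the leading term of the running remainder at each step):
  leading term -3·x^5: subtract (-3·x^2)·g(x) = -3·x^5 + 12·x^4 - 6·x^3 + 9·x^2, leaving -2·x^4 + 6·x^3 + 5·x^2 + 5
  leading term -2·x^4: subtract (-2·x)·g(x) = -2·x^4 + 8·x^3 - 4·x^2 + 6·x, leaving -2·x^3 + 9·x^2 - 6·x + 5
  leading term -2·x^3: subtract (-2)·g(x) = -2·x^3 + 8·x^2 - 4·x + 6, leaving x^2 - 2·x - 1
The remainder r(x) = x^2 - 2·x - 1 ≠ 0 (and deg r < deg g), so g ∤ f, i.e. f ∉ (g).

Final answer: NO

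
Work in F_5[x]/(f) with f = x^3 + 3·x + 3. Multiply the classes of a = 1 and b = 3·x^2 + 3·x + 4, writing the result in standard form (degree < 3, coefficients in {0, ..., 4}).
a · b ≡ 3·x^2 + 3·x + 4 (mod f(x))

Multiply as integer polynomials: a · b = 3·x^2 + 3·x + 4. Reducing coefficients mod 5: a · b ≡ 3·x^2 + 3·x + 4. This already has degree < 3, so no reduction by f is needed. Hence a · b ≡ 3·x^2 + 3·x + 4 in F_5[x]/(f).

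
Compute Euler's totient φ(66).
φ is multiplicative, with φ(p^e) = p^e − p^(e−1). Factorise 66 = 2 · 3 · 11. Then
  φ(66) = (2 − 1) · (3 − 1) · (11 − 1) = 1 · 2 · 10 = 20.

Final answer: φ(66) = 20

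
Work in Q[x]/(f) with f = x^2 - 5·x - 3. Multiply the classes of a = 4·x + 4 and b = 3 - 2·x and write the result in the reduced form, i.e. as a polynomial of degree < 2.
a · b ≡ -36·x - 12 (mod f(x))

First multiply in Q[x] without reducing: a · b = -8·x^2 + 4·x + 12. Now divide by f(x) = x^2 - 5·x - 3, eliminating the leading term at each step:
  leading term -8·x^2: subtract (-8)·f(x) = -8·x^2 + 40·x + 24, leaving -36·x - 12
The degree is now < 2, so this is the remainder. Hence a · b ≡ -36·x - 12 in Q[x]/(f).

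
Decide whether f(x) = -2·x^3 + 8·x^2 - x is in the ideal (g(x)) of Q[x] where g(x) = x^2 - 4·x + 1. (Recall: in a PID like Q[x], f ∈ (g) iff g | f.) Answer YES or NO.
NO

In Q[x] the ideal (g) consists of all multiples of g, so f ∈ (g) iff g | f, i.e. iff the remainder of f on division by g is 0. Divide f by g (g is monic, so eliminate the leading term of the running remainder at each step):
  leading term -2·x^3: subtract (-2·x)·g(x) = -2·x^3 + 8·x^2 - 2·x, leaving x
The remainder r(x) = x ≠ 0 (and deg r < deg g), so g ∤ f, i.e. f ∉ (g).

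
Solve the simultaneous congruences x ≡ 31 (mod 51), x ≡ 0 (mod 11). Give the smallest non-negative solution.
The moduli 51, 11 are pairwise coprime, so by the CRT there is a unique solution mod 51·11 = 561.
Solve by successive substitution. Start with x ≡ 31 (mod 51).
  Combine with x ≡ 0 (mod 11): write x = 31 + 51·t and require 31 + 51·t ≡ 0 (mod 11), i.e. 51·t ≡ 0 − 31 ≡ 2 (mod 11). Since 51^(−1) ≡ 8 (mod 11) (51 ≡ 7 (mod 11)), t ≡ 8·2 ≡ 5 (mod 11). So x ≡ 31 + 51·5 = 286 (mod 561).
Unique solution in [0, 561): x = 286.

Final answer: x ≡ 286 (mod 561); the representative in [0, 561) is 286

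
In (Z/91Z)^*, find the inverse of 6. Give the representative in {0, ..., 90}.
Apply the extended Euclidean algorithm to (91, 6), tracking rows (r, s, t) with s·91 + t·6 = r. Each division r_prev = q·r_cur + r_new produces the new row as (previous row) − q·(current row):
  row A: (91, 1, 0)   [1·91 + 0·6 = 91]
  row B: (6, 0, 1)   [0·91 + 1·6 = 6]
  91 = 15·6 + 1   → row C = row A − 15·row B = (1, 1, −15)   [check: 1·91 − 15·6 = 1]
  6 = 6·1 + 0   → remainder 0, stop. gcd = 1 (last nonzero row C).
The gcd is 1, so 6 is invertible mod 91. The last nonzero row gives 1·91 − 15·6 = 1, so t = −15. So 6^(−1) ≡ −15 ≡ 76 (mod 91). Verify: 6 · 76 = 456 ≡ 1 (mod 91). ✓

Final answer: 6^(−1) ≡ 76 (mod 91)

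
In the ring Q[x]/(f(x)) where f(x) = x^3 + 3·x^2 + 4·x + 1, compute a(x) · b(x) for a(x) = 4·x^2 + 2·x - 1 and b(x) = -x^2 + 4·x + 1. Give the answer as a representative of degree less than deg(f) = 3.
First multiply in Q[x] without reducing: a · b = -4·x^4 + 14·x^3 + 13·x^2 - 2·x - 1. Now divide by f(x) = x^3 + 3·x^2 + 4·x + 1, eliminating the leading term at each step:
  leading term -4·x^4: subtract (-4·x)·f(x) = -4·x^4 - 12·x^3 - 16·x^2 - 4·x, leaving 26·x^3 + 29·x^2 + 2·x - 1
  leading term 26·x^3: subtract (26)·f(x) = 26·x^3 + 78·x^2 + 104·x + 26, leaving -49·x^2 - 102·x - 27
The degree is now < 3, so this is the remainder. Hence a · b ≡ -49·x^2 - 102·x - 27 in Q[x]/(f).

Final answer: a · b ≡ -49·x^2 - 102·x - 27 (mod f(x))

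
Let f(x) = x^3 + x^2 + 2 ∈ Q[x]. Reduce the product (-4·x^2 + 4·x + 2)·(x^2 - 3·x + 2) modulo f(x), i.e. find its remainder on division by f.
First multiply in Q[x] without reducing: a · b = -4·x^4 + 16·x^3 - 18·x^2 + 2·x + 4. Now divide by f(x) = x^3 + x^2 + 2, eliminating the leading term at each step:
  leading term -4·x^4: subtract (-4·x)·f(x) = -4·x^4 - 4·x^3 - 8·x, leaving 20·x^3 - 18·x^2 + 10·x + 4
  leading term 20·x^3: subtract (20)·f(x) = 20·x^3 + 20·x^2 + 40, leaving -38·x^2 + 10·x - 36
The degree is now < 3, so this is the remainder. Hence a · b ≡ -38·x^2 + 10·x - 36 in Q[x]/(f).

Final answer: a · b ≡ -38·x^2 + 10·x - 36 (mod f(x))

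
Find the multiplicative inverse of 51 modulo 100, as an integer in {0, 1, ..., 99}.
Apply the extended Euclidean algorithm to (100, 51), tracking rows (r, s, t) with s·100 + t·51 = r. Each division r_prev = q·r_cur + r_new produces the new row as (previous row) − q·(current row):
  row A: (100, 1, 0)   [1·100 + 0·51 = 100]
  row B: (51, 0, 1)   [0·100 + 1·51 = 51]
  100 = 1·51 + 49   → row C = row A − 1·row B = (49, 1, −1)   [check: 1·100 − 1·51 = 49]
  51 = 1·49 + 2   → row D = row B − 1·row C = (2, −1, 2)   [check: −1·100 + 2·51 = 2]
  49 = 24·2 + 1   → row E = row C − 24·row D = (1, 25, −49)   [check: 25·100 − 49·51 = 1]
  2 = 2·1 + 0   → remainder 0, stop. gcd = 1 (last nonzero row E).
The gcd is 1, so 51 is invertible mod 100. The last nonzero row gives 25·100 − 49·51 = 1, so t = −49. So 51^(−1) ≡ −49 ≡ 51 (mod 100). Verify: 51 · 51 = 2601 ≡ 1 (mod 100). ✓

Final answer: 51^(−1) ≡ 51 (mod 100)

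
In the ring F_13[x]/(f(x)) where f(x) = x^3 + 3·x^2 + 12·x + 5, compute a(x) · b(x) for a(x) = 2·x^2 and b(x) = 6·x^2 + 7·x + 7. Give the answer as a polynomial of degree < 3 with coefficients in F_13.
Multiply as integer polynomials: a · b = 12·x^4 + 14·x^3 + 14·x^2. Reducing coefficients mod 13: a · b ≡ 12·x^4 + x^3 + x^2. Now divide by f(x) = x^3 + 3·x^2 + 12·x + 5 in F_13[x], eliminating the leading term at each step:
  leading term 12·x^4: subtract (12·x)·f(x) = 12·x^4 + 10·x^3 + x^2 + 8·x, leaving 4·x^3 + 5·x (coefficients mod 13)
  leading term 4·x^3: subtract (4)·f(x) = 4·x^3 + 12·x^2 + 9·x + 7, leaving x^2 + 9·x + 6 (coefficients mod 13)
The degree is now < 3, so this is the remainder. Hence a · b ≡ x^2 + 9·x + 6 in F_13[x]/(f).

Final answer: a · b ≡ x^2 + 9·x + 6 (mod f(x))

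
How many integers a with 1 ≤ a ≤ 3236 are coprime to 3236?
The number of a ∈ {1, ..., 3236} with gcd(a, 3236) = 1 is by definition Euler's totient φ(3236). φ is multiplicative, with φ(p^e) = p^e − p^(e−1). Factorise 3236 = 2^2 · 809. Then
  φ(3236) = (2^2 − 2^1) · (809 − 1) = 2 · 808 = 1616.
So there are 1616 such integers.

Final answer: 1616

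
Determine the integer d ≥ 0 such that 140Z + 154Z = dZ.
In the PID Z, (a, b) is generated by gcd(a, b). Compute gcd(154, 140) with the extended Euclidean algorithm, tracking rows (r, s, t) with s·154 + t·140 = r:
  row A: (154, 1, 0)   [1·154 + 0·140 = 154]
  row B: (140, 0, 1)   [0·154 + 1·140 = 140]
  154 = 1·140 + 14   → row C = row A − 1·row B = (14, 1, −1)   [check: 1·154 − 1·140 = 14]
  140 = 10·14 + 0   → remainder 0, stop. gcd = 14 (last nonzero row C).
So gcd(140, 154) = 14, with Bézout identity 1·154 − 1·140 = 14. Containment (⊇): the Bézout identity exhibits 14 as an element of (140, 154), giving (14) ⊆ (140, 154). Containment (⊆): since 14 | 140 and 14 | 154 (140 = 14·10, 154 = 14·11), every Z-linear combination of 140 and 154 is divisible by 14, so (140, 154) ⊆ (14). Therefore (140, 154) = (14), d = 14.

Final answer: (140, 154) = (14); d = 14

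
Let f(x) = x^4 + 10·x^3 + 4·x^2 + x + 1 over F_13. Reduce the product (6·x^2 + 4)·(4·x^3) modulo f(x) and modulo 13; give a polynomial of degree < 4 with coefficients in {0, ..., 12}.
Multiply as integer polynomials: a · b = 24·x^5 + 16·x^3. Reducing coefficients mod 13: a · b ≡ 11·x^5 + 3·x^3. Now divide by f(x) = x^4 + 10·x^3 + 4·x^2 + x + 1 in F_13[x], eliminating the leading term at each step:
  leading term 11·x^5: subtract (11·x)·f(x) = 11·x^5 + 6·x^4 + 5·x^3 + 11·x^2 + 11·x, leaving 7·x^4 + 11·x^3 + 2·x^2 + 2·x (coefficients mod 13)
  leading term 7·x^4: subtract (7)·f(x) = 7·x^4 + 5·x^3 + 2·x^2 + 7·x + 7, leaving 6·x^3 + 8·x + 6 (coefficients mod 13)
The degree is now < 4, so this is the remainder. Hence a · b ≡ 6·x^3 + 8·x + 6 in F_13[x]/(f).

Final answer: a · b ≡ 6·x^3 + 8·x + 6 (mod f(x))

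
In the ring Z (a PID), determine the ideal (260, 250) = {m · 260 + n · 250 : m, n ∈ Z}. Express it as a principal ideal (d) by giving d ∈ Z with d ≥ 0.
In the PID Z, (a, b) is generated by gcd(a, b). Compute gcd(260, 250) with the extended Euclidean algorithm, tracking rows (r, s, t) with s·260 + t·250 = r:
  row A: (260, 1, 0)   [1·260 + 0·250 = 260]
  row B: (250, 0, 1)   [0·260 + 1·250 = 250]
  260 = 1·250 + 10   → row C = row A − 1·row B = (10, 1, −1)   [check: 1·260 − 1·250 = 10]
  250 = 25·10 + 0   → remainder 0, stop. gcd = 10 (last nonzero row C).
So gcd(260, 250) = 10, with Bézout identity 1·260 − 1·250 = 10. Containment (⊇): the Bézout identity exhibits 10 as an element of (260, 250), giving (10) ⊆ (260, 250). Containment (⊆): since 10 | 260 and 10 | 250 (260 = 10·26, 250 = 10·25), every Z-linear combination of 260 and 250 is divisible by 10, so (260, 250) ⊆ (10). Therefore (260, 250) = (10), d = 10.

Final answer: (260, 250) = (10); d = 10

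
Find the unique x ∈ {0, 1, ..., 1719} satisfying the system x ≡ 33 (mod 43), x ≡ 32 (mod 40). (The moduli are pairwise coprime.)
The moduli 43, 40 are pairwise coprime, so by the CRT there is a unique solution mod 43·40 = 1720.
Solve by successive substitution. Start with x ≡ 33 (mod 43).
  Combine with x ≡ 32 (mod 40): write x = 33 + 43·t and require 33 + 43·t ≡ 32 (mod 40), i.e. 43·t ≡ 32 − 33 ≡ 39 (mod 40). Since 43^(−1) ≡ 27 (mod 40) (43 ≡ 3 (mod 40)), t ≡ 27·39 ≡ 13 (mod 40). So x ≡ 33 + 43·13 = 592 (mod 1720).
Unique solution in [0, 1720): x = 592.

Final answer: x ≡ 592 (mod 1720); the representative in [0, 1720) is 592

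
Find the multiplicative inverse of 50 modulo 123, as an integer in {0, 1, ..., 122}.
50^(−1) ≡ 32 (mod 123)

Apply the extended Euclidean algorithm to (123, 50), tracking rows (r, s, t) with s·123 + t·50 = r. Each division r_prev = q·r_cur + r_new produces the new row as (previous row) − q·(current row):
  row A: (123, 1, 0)   [1·123 + 0·50 = 123]
  row B: (50, 0, 1)   [0·123 + 1·50 = 50]
  123 = 2·50 + 23   → row C = row A − 2·row B = (23, 1, −2)   [check: 1·123 − 2·50 = 23]
  50 = 2·23 + 4   → row D = row B − 2·row C = (4, −2, 5)   [check: −2·123 + 5·50 = 4]
  23 = 5·4 + 3   → row E = row C − 5·row D = (3, 11, −27)   [check: 11·123 − 27·50 = 3]
  4 = 1·3 + 1   → row F = row D − 1·row E = (1, −13, 32)   [check: −13·123 + 32·50 = 1]
  3 = 3·1 + 0   → remainder 0, stop. gcd = 1 (last nonzero row F).
The gcd is 1, so 50 is invertible mod 123. The last nonzero row gives −13·123 + 32·50 = 1, so t = 32. So 50^(−1) ≡ 32 (mod 123). Verify: 50 · 32 = 1600 ≡ 1 (mod 123). ✓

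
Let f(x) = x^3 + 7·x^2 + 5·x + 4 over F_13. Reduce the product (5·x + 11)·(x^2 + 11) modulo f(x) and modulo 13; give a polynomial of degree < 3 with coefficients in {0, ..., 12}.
a · b ≡ 2·x^2 + 4·x + 10 (mod f(x))

Multiply as integer polynomials: a · b = 5·x^3 + 11·x^2 + 55·x + 121. Reducing coefficients mod 13: a · b ≡ 5·x^3 + 11·x^2 + 3·x + 4. Now divide by f(x) = x^3 + 7·x^2 + 5·x + 4 in F_13[x], eliminating the leading term at each step:
  leading term 5·x^3: subtract (5)·f(x) = 5·x^3 + 9·x^2 + 12·x + 7, leaving 2·x^2 + 4·x + 10 (coefficients mod 13)
The degree is now < 3, so this is the remainder. Hence a · b ≡ 2·x^2 + 4·x + 10 in F_13[x]/(f).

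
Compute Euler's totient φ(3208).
φ is multiplicative, with φ(p^e) = p^e − p^(e−1). Factorise 3208 = 2^3 · 401. Then
  φ(3208) = (2^3 − 2^2) · (401 − 1) = 4 · 400 = 1600.

Final answer: φ(3208) = 1600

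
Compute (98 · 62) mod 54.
28

Reduce the factors first: 98 ≡ 44, 62 ≡ 8 (mod 54), so 98 · 62 ≡ 44 · 8 (mod 54). 44 · 8 = 352. Dividing by 54: 352 = 6·54 + 28. So (98 · 62) mod 54 = 28.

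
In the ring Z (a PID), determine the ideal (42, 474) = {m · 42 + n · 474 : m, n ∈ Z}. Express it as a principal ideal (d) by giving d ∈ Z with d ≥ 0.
In the PID Z, (a, b) is generated by gcd(a, b). Compute gcd(474, 42) with the extended Euclidean algorithm, tracking rows (r, s, t) with s·474 + t·42 = r:
  row A: (474, 1, 0)   [1·474 + 0·42 = 474]
  row B: (42, 0, 1)   [0·474 + 1·42 = 42]
  474 = 11·42 + 12   → row C = row A − 11·row B = (12, 1, −11)   [check: 1·474 − 11·42 = 12]
  42 = 3·12 + 6   → row D = row B − 3·row C = (6, −3, 34)   [check: −3·474 + 34·42 = 6]
  12 = 2·6 + 0   → remainder 0, stop. gcd = 6 (last nonzero row D).
So gcd(42, 474) = 6, with Bézout identity −3·474 + 34·42 = 6. Containment (⊇): the Bézout identity exhibits 6 as an element of (42, 474), giving (6) ⊆ (42, 474). Containment (⊆): since 6 | 42 and 6 | 474 (42 = 6·7, 474 = 6·79), every Z-linear combination of 42 and 474 is divisible by 6, so (42, 474) ⊆ (6). Therefore (42, 474) = (6), d = 6.

Final answer: (42, 474) = (6); d = 6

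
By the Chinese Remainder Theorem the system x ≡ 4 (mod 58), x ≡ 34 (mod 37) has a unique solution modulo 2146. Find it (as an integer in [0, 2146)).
x ≡ 700 (mod 2146); the representative in [0, 2146) is 700

The moduli 58, 37 are pairwise coprime, so by the CRT there is a unique solution mod 58·37 = 2146.
Solve by successive substitution. Start with x ≡ 4 (mod 58).
  Combine with x ≡ 34 (mod 37): write x = 4 + 58·t and require 4 + 58·t ≡ 34 (mod 37), i.e. 58·t ≡ 34 − 4 ≡ 30 (mod 37). Since 58^(−1) ≡ 30 (mod 37) (58 ≡ 21 (mod 37)), t ≡ 30·30 ≡ 12 (mod 37). So x ≡ 4 + 58·12 = 700 (mod 2146).
Unique solution in [0, 2146): x = 700.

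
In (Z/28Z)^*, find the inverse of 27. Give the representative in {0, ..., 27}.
27^(−1) ≡ 27 (mod 28)

Apply the extended Euclidean algorithm to (28, 27), tracking rows (r, s, t) with s·28 + t·27 = r. Each division r_prev = q·r_cur + r_new produces the new row as (previous row) − q·(current row):
  row A: (28, 1, 0)   [1·28 + 0·27 = 28]
  row B: (27, 0, 1)   [0·28 + 1·27 = 27]
  28 = 1·27 + 1   → row C = row A − 1·row B = (1, 1, −1)   [check: 1·28 − 1·27 = 1]
  27 = 27·1 + 0   → remainder 0, stop. gcd = 1 (last nonzero row C).
The gcd is 1, so 27 is invertible mod 28. The last nonzero row gives 1·28 − 1·27 = 1, so t = −1. So 27^(−1) ≡ −1 ≡ 27 (mod 28). Verify: 27 · 27 = 729 ≡ 1 (mod 28). ✓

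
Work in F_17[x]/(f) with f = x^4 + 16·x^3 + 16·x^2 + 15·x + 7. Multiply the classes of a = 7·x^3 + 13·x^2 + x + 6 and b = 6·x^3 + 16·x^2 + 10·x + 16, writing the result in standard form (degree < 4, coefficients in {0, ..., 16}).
a · b ≡ 12·x^3 + 5·x^2 + 10·x + 15 (mod f(x))

Multiply as integer polynomials: a · b = 42·x^6 + 190·x^5 + 284·x^4 + 294·x^3 + 314·x^2 + 76·x + 96. Reducing coefficients mod 17: a · b ≡ 8·x^6 + 3·x^5 + 12·x^4 + 5·x^3 + 8·x^2 + 8·x + 11. Now divide by f(x) = x^4 + 16·x^3 + 16·x^2 + 15·x + 7 in F_17[x], eliminating the leading term at each step:
  leading term 8·x^6: subtract (8·x^2)·f(x) = 8·x^6 + 9·x^5 + 9·x^4 + x^3 + 5·x^2, leaving 11·x^5 + 3·x^4 + 4·x^3 + 3·x^2 + 8·x + 11 (coefficients mod 17)
  leading term 11·x^5: subtract (11·x)·f(x) = 11·x^5 + 6·x^4 + 6·x^3 + 12·x^2 + 9·x, leaving 14·x^4 + 15·x^3 + 8·x^2 + 16·x + 11 (coefficients mod 17)
  leading term 14·x^4: subtract (14)·f(x) = 14·x^4 + 3·x^3 + 3·x^2 + 6·x + 13, leaving 12·x^3 + 5·x^2 + 10·x + 15 (coefficients mod 17)
The degree is now < 4, so this is the remainder. Hence a · b ≡ 12·x^3 + 5·x^2 + 10·x + 15 in F_17[x]/(f).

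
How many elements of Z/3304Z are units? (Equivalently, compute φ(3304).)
An element a ∈ Z/3304Z is a unit iff gcd(a, 3304) = 1, so the number of units is φ(3304). φ is multiplicative, with φ(p^e) = p^e − p^(e−1). Factorise 3304 = 2^3 · 7 · 59. Then
  φ(3304) = (2^3 − 2^2) · (7 − 1) · (59 − 1) = 4 · 6 · 58 = 1392.

Final answer: Z/3304Z has φ(3304) = 1392 units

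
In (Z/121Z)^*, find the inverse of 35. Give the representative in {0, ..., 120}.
Apply the extended Euclidean algorithm to (121, 35), tracking rows (r, s, t) with s·121 + t·35 = r. Each division r_prev = q·r_cur + r_new produces the new row as (previous row) − q·(current row):
  row A: (121, 1, 0)   [1·121 + 0·35 = 121]
  row B: (35, 0, 1)   [0·121 + 1·35 = 35]
  121 = 3·35 + 16   → row C = row A − 3·row B = (16, 1, −3)   [check: 1·121 − 3·35 = 16]
  35 = 2·16 + 3   → row D = row B − 2·row C = (3, −2, 7)   [check: −2·121 + 7·35 = 3]
  16 = 5·3 + 1   → row E = row C − 5·row D = (1, 11, −38)   [check: 11·121 − 38·35 = 1]
  3 = 3·1 + 0   → remainder 0, stop. gcd = 1 (last nonzero row E).
The gcd is 1, so 35 is invertible mod 121. The last nonzero row gives 11·121 − 38·35 = 1, so t = −38. So 35^(−1) ≡ −38 ≡ 83 (mod 121). Verify: 35 · 83 = 2905 ≡ 1 (mod 121). ✓

Final answer: 35^(−1) ≡ 83 (mod 121)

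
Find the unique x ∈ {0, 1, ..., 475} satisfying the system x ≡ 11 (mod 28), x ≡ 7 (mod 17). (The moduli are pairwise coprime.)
x ≡ 347 (mod 476); the representative in [0, 476) is 347

The moduli 28, 17 are pairwise coprime, so by the CRT there is a unique solution mod 28·17 = 476.
Solve by successive substitution. Start with x ≡ 11 (mod 28).
  Combine with x ≡ 7 (mod 17): write x = 11 + 28·t and require 11 + 28·t ≡ 7 (mod 17), i.e. 28·t ≡ 7 − 11 ≡ 13 (mod 17). Since 28^(−1) ≡ 14 (mod 17) (28 ≡ 11 (mod 17)), t ≡ 14·13 ≡ 12 (mod 17). So x ≡ 11 + 28·12 = 347 (mod 476).
Unique solution in [0, 476): x = 347.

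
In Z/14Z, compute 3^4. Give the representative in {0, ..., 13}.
11

Use repeated squaring. Binary(4) = 100. Walk through the bits of the exponent 4 left-to-right: at each bit after the leading one, square the running value, then multiply by 3 if the bit is 1 (always reducing mod 14):
  bit 1 = 1 (leading): start with 3.
  bit 2 = 0: square 3^2 = 9 (mod 14).
  bit 3 = 0: square 9^2 = 81 ≡ 11 (mod 14).
Final value: 3^4 ≡ 11 (mod 14).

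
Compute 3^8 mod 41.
Use repeated squaring. Binary(8) = 1000. Walk through the bits of the exponent 8 left-to-right: at each bit after the leading one, square the running value, then multiply by 3 if the bit is 1 (always reducing mod 41):
  bit 1 = 1 (leading): start with 3.
  bit 2 = 0: square 3^2 = 9 (mod 41).
  bit 3 = 0: square 9^2 = 81 ≡ 40 (mod 41).
  bit 4 = 0: square 40^2 = 1600 ≡ 1 (mod 41).
Final value: 3^8 ≡ 1 (mod 41).

Final answer: 1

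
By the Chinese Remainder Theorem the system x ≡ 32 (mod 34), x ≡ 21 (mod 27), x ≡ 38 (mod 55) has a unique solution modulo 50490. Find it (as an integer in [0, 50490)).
x ≡ 48108 (mod 50490); the representative in [0, 50490) is 48108

The moduli 34, 27, 55 are pairwise coprime, so by the CRT there is a unique solution mod 34·27·55 = 50490.
Solve by successive substitution. Start with x ≡ 32 (mod 34).
  Combine with x ≡ 21 (mod 27): write x = 32 + 34·t and require 32 + 34·t ≡ 21 (mod 27), i.e. 34·t ≡ 21 − 32 ≡ 16 (mod 27). Since 34^(−1) ≡ 4 (mod 27) (34 ≡ 7 (mod 27)), t ≡ 4·16 ≡ 10 (mod 27). So x ≡ 32 + 34·10 = 372 (mod 918).
  Combine with x ≡ 38 (mod 55): write x = 372 + 918·t and require 372 + 918·t ≡ 38 (mod 55), i.e. 918·t ≡ 38 − 372 ≡ 51 (mod 55). Since 918^(−1) ≡ 42 (mod 55) (918 ≡ 38 (mod 55)), t ≡ 42·51 ≡ 52 (mod 55). So x ≡ 372 + 918·52 = 48108 (mod 50490).
Unique solution in [0, 50490): x = 48108.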